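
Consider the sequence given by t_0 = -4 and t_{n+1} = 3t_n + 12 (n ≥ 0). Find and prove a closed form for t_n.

Claim: t_n = 2·3^n − 6.

Base case: t_0 = -4, and 2·3^0 − 6 = 2 − 6 = -4.
Assume t_m = 2·3^m − 6 for some m ≥ 0.
Then t_{m+1} = 3t_m + 12 = 3·(2·3^m − 6) + 12 = 6·3^m − 18 + 12 = 2·3^{m+1} − 6.
So the formula holds for m+1, and by induction t_n = 2·3^n − 6 for all n ≥ 0.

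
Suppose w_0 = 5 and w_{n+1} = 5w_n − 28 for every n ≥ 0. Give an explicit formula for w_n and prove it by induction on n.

Claim: w_n = -2·5^n + 7.

Base case: w_0 = 5, and -2·5^0 + 7 = -2 + 7 = 5.
Assume w_r = -2·5^r + 7 for some r ≥ 0.
Then w_{r+1} = 5w_r − 28 = 5·(-2·5^r + 7) − 28 = -10·5^r + 35 − 28 = -2·5^{r+1} + 7.
This completes the inductive step, so w_n = -2·5^n + 7 for all n ≥ 0.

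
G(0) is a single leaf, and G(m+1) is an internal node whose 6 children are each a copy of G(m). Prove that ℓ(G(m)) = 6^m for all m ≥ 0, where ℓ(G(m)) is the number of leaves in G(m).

Base case: ℓ(G(0)) = 1, and 6^0 = 1.
Assume ℓ(G(j)) = 6^j.
Then ℓ(G(j+1)) = 6·ℓ(G(j)) = 6·6^j = 6^{j+1}.
Hence ℓ(G(m)) = 6^m for every m ≥ 0, by induction.

ℓ(G(m)) = 6^m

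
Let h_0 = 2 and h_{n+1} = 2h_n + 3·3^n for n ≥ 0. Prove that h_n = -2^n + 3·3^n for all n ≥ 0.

Base case: h_0 = 2, and -2^0 + 3·3^0 = -1 + 3 = 2.
Assume h_j = -2^j + 3·3^j for some j ≥ 0.
Then h_{j+1} = 2h_j + 3·3^j = 2·(-2^j + 3·3^j) + 3·3^j = -2^{j+1} + 6·3^j + 3·3^j = -2^{j+1} + 9·3^j = -2^{j+1} + 3·3^{j+1}.
Hence h_n = -2^n + 3·3^n for every n ≥ 0, by induction.

h_n = -2^n + 3·3^n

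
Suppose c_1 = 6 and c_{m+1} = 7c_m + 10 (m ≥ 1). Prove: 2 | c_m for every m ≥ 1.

Base case: c_1 = 6 = 2·3, so 2 | c_1.
Assume 2 | c_k, so c_k = 2t for some integer t.
Then c_{k+1} = 7c_k + 10 = 7·(2t) + 10 = 2(7t + 5), so 2 | c_{k+1}.
This completes the inductive step, so 2 | c_m for all m ≥ 1.

2 | c_m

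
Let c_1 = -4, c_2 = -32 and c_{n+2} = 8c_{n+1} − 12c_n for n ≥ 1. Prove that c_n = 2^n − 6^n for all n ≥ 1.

Base cases: c_1 = -4 and 2^1 − 6^1 = -4; c_2 = -32 and 2^2 − 6^2 = -32.
Assume c_j = 2^j − 6^j for all 1 ≤ j ≤ k, where k ≥ 2.
Then c_{k+1} = 8c_k − 12c_{k−1} = 8·(2^k − 6^k) − 12·(2^{k−1} − 6^{k−1}) = (8·2 − 12)2^{k−1} − (8·6 − 12)6^{k−1} = 4·2^{k−1} − 36·6^{k−1} = 2^{k+1} − 6^{k+1}.
So the formula holds for k+1, and by strong induction c_n = 2^n − 6^n for all n ≥ 1.

c_n = 2^n − 6^n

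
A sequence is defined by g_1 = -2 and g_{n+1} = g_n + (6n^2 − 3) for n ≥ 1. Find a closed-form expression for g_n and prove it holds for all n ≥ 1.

Claim: g_n = 2n^3 − 3n^2 − 2n + 1.

Base case: g_1 = -2, and 2·1^3 − 3·1^2 − 2·1 + 1 = -2.
Assume g_j = 2j^3 − 3j^2 − 2j + 1.
Then g_{j+1} = g_j + (6j^2 − 3) = (2j^3 − 3j^2 − 2j + 1) + (6j^2 − 3) = 2j^3 + 3j^2 − 2j − 2,
and 2·(j+1)^3 − 3·(j+1)^2 − 2·(j+1) + 1 = 2j^3 + 3j^2 − 2j − 2.
This completes the inductive step, so g_n = 2n^3 − 3n^2 − 2n + 1 for all n ≥ 1.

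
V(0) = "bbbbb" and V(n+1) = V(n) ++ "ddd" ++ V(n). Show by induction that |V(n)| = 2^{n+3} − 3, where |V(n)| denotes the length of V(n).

Base case: |V(0)| = 5, and 2^{0+3} − 3 = 5.
Assume |V(k)| = 2^{k+3} − 3.
Then |V(k+1)| = |V(k)| + 3 + |V(k)| = 2|V(k)| + 3 = 2(2^{k+3} − 3) + 3 = 2^{k+1+3} − 6 + 3 = 2^{k+1+3} − 3.
Hence |V(n)| = 2^{n+3} − 3 for every n ≥ 0, by induction.

|V(n)| = 2^{n+3} − 3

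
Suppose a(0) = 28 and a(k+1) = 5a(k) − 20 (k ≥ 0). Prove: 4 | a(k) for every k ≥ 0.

Base case: a(0) = 28 = 4·7, so 4 | a(0).
Assume 4 | a(r), so a(r) = 4t for some integer t.
Then a(r+1) = 5a(r) − 20 = 5·(4t) − 20 = 4(5t − 5), so 4 | a(r+1).
By induction, 4 | a(k) for all k ≥ 0.

4 | a(k)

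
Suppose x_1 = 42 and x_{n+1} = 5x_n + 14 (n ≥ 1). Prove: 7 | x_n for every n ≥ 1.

Base case: x_1 = 42 = 7·6, so 7 | x_1.
Assume 7 | x_r, so x_r = 7t for some integer t.
Then x_{r+1} = 5x_r + 14 = 5·(7t) + 14 = 7(5t + 2), so 7 | x_{r+1}.
So the property holds for r+1, and by induction 7 | x_n for all n ≥ 1.

7 | x_n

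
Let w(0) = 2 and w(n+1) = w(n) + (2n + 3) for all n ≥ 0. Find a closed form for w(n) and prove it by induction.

Claim: w(n) = n^2 + 2n + 2.

Base case: w(0) = 2, and 0^2 + 2·0 + 2 = 2.
Assume w(k) = k^2 + 2k + 2.
Then w(k+1) = w(k) + (2k + 3) = (k^2 + 2k + 2) + (2k + 3) = k^2 + 4k + 5,
and (k+1)^2 + 2·(k+1) + 2 = k^2 + 4k + 5.
Hence w(n) = n^2 + 2n + 2 for every n ≥ 0, by induction.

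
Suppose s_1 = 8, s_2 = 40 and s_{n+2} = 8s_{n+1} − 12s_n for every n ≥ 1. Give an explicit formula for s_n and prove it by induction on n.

Claim: s_n = 6^n + 2^n.

Base cases: s_1 = 8 and 6^1 + 2^1 = 8; s_2 = 40 and 6^2 + 2^2 = 40.
Assume s_i = 6^i + 2^i for all 1 ≤ i ≤ j, where j ≥ 2.
Then s_{j+1} = 8s_j − 12s_{j−1} = 8·(6^j + 2^j) − 12·(6^{j−1} + 2^{j−1}) = (8·6 − 12)6^{j−1} + (8·2 − 12)2^{j−1} = 36·6^{j−1} + 4·2^{j−1} = 6^{j+1} + 2^{j+1}.
By strong induction, s_n = 6^n + 2^n for all n ≥ 1.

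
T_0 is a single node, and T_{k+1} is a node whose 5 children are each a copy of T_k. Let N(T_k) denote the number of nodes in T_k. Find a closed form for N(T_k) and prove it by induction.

Claim: N(T_k) = (5^{k+1} − 1)/4.

Base case: N(T_0) = 1, and (5^{0+1} − 1)/4 = 1.
Assume N(T_r) = (5^{r+1} − 1)/4.
Then N(T_{r+1}) = 1 + 5N(T_r) = 1 + 5·(5^{r+1} − 1)/4 = 1 + (5^{r+2} − 5)/4 = (4 + 5^{r+2} − 5)/4 = (5^{r+2} − 1)/4.
By induction, N(T_k) = (5^{k+1} − 1)/4 for all k ≥ 0.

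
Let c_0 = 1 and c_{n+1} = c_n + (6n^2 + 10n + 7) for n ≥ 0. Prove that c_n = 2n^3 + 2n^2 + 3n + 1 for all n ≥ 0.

Base case: c_0 = 1, and 2·0^3 + 2·0^2 + 3·0 + 1 = 1.
Assume c_j = 2j^3 + 2j^2 + 3j + 1.
Then c_{j+1} = c_j + (6j^2 + 10j + 7) = (2j^3 + 2j^2 + 3j + 1) + (6j^2 + 10j + 7) = 2j^3 + 8j^2 + 13j + 8,
and 2·(j+1)^3 + 2·(j+1)^2 + 3·(j+1) + 1 = 2j^3 + 8j^2 + 13j + 8.
Hence c_n = 2n^3 + 2n^2 + 3n + 1 for every n ≥ 0, by induction.

c_n = 2n^3 + 2n^2 + 3n + 1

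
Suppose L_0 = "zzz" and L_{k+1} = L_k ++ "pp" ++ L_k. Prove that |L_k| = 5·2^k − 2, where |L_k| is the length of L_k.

Base case: |L_0| = 3, and 5·2^0 − 2 = 3.
Assume |L_j| = 5·2^j − 2.
Then |L_{j+1}| = |L_j| + 2 + |L_j| = 2|L_j| + 2 = 2(5·2^j − 2) + 2 = 5·2^{j+1} − 4 + 2 = 5·2^{j+1} − 2.
This completes the inductive step, so |L_k| = 5·2^k − 2 for all k ≥ 0.

|L_k| = 5·2^k − 2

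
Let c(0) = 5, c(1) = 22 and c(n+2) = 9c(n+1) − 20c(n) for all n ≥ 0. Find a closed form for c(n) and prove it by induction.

Claim: c(n) = 3·4^n + 2·5^n.

Base cases: c(0) = 5 and 3·4^0 + 2·5^0 = 5; c(1) = 22 and 3·4^1 + 2·5^1 = 22.
Assume c(j) = 3·4^j + 2·5^j for all 0 ≤ j ≤ k, where k ≥ 1.
Then c(k+1) = 9c(k) − 20c(k−1) = 9·(3·4^k + 2·5^k) − 20·(3·4^{k−1} + 2·5^{k−1}) = 3·(9·4 − 20)4^{k−1} + 2·(9·5 − 20)5^{k−1} = 48·4^{k−1} + 50·5^{k−1} = 3·4^{k+1} + 2·5^{k+1}.
By strong induction, c(n) = 3·4^n + 2·5^n for all n ≥ 0.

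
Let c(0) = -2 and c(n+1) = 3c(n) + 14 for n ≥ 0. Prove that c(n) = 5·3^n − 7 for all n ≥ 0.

Base case: c(0) = -2, and 5·3^0 − 7 = 5 − 7 = -2.
Assume c(r) = 5·3^r − 7 for some r ≥ 0.
Then c(r+1) = 3c(r) + 14 = 3·(5·3^r − 7) + 14 = 15·3^r − 21 + 14 = 5·3^{r+1} − 7.
Hence c(n) = 5·3^n − 7 for every n ≥ 0, by induction.

c(n) = 5·3^n − 7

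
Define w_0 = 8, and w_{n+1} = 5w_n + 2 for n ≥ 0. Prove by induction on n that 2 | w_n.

Base case: w_0 = 8 = 2·4, so 2 | w_0.
Assume 2 | w_j, so w_j = 2t for some integer t.
Then w_{j+1} = 5w_j + 2 = 5·(2t) + 2 = 2(5t + 1), so 2 | w_{j+1}.
By induction, 2 | w_n for all n ≥ 0.

2 | w_n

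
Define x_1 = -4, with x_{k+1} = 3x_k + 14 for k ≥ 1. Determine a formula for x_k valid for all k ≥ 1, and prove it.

Claim: x_k = 3^k − 7.

Base case: x_1 = -4, and 3^1 − 7 = 3 − 7 = -4.
Assume x_r = 3^r − 7 for some r ≥ 1.
Then x_{r+1} = 3x_r + 14 = 3·(3^r − 7) + 14 = 3^{r+1} − 21 + 14 = 3^{r+1} − 7.
So the formula holds for r+1, and by induction x_k = 3^k − 7 for all k ≥ 1.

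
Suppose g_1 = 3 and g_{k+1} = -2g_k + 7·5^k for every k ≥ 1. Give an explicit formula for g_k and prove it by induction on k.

Claim: g_k = (-2)^k + 5^k.

Base case: g_1 = 3, and (-2)^1 + 5^1 = -2 + 5 = 3.
Assume g_r = (-2)^r + 5^r for some r ≥ 1.
Then g_{r+1} = -2g_r + 7·5^r = -2·((-2)^r + 5^r) + 7·5^r = (-2)^{r+1} − 2·5^r + 7·5^r = (-2)^{r+1} + 5·5^r = (-2)^{r+1} + 5^{r+1}.
Hence g_k = (-2)^k + 5^k for every k ≥ 1, by induction.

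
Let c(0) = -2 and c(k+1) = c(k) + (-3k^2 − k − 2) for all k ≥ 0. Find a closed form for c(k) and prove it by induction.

Claim: c(k) = -k^3 + k^2 − 2k − 2.

Base case: c(0) = -2, and -0^3 + 0^2 − 2·0 − 2 = -2.
Assume c(r) = -r^3 + r^2 − 2r − 2.
Then c(r+1) = c(r) + (-3r^2 − r − 2) = (-r^3 + r^2 − 2r − 2) + (-3r^2 − r − 2) = -r^3 − 2r^2 − 3r − 4,
and -(r+1)^3 + (r+1)^2 − 2·(r+1) − 2 = -r^3 − 2r^2 − 3r − 4.
This completes the inductive step, so c(k) = -k^3 + k^2 − 2k − 2 for all k ≥ 0.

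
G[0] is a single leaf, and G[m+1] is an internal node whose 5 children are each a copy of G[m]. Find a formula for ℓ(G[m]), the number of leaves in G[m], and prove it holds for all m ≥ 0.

Claim: ℓ(G[m]) = 5^m.

Base case: ℓ(G[0]) = 1, and 5^0 = 1.
Assume ℓ(G[j]) = 5^j.
Then ℓ(G[j+1]) = 5·ℓ(G[j]) = 5·5^j = 5^{j+1}.
So the formula holds for j+1, and by induction ℓ(G[m]) = 5^m for all m ≥ 0.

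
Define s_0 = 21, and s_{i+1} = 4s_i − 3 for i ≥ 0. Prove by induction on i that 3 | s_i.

Base case: s_0 = 21 = 3·7, so 3 | s_0.
Assume 3 | s_m, so s_m = 3t for some integer t.
Then s_{m+1} = 4s_m − 3 = 4·(3t) − 3 = 3(4t − 1), so 3 | s_{m+1}.
This completes the inductive step, so 3 | s_i for all i ≥ 0.

3 | s_i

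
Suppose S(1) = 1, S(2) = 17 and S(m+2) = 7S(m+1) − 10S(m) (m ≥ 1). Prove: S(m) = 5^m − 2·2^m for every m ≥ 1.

Base cases: S(1) = 1 and 5^1 − 2·2^1 = 1; S(2) = 17 and 5^2 − 2·2^2 = 17.
Assume S(j) = 5^j − 2·2^j for all 1 ≤ j ≤ r, where r ≥ 2.
Then S(r+1) = 7S(r) − 10S(r−1) = 7·(5^r − 2·2^r) − 10·(5^{r−1} − 2·2^{r−1}) = (7·5 − 10)5^{r−1} − 2·(7·2 − 10)2^{r−1} = 25·5^{r−1} − 8·2^{r−1} = 5^{r+1} − 2·2^{r+1}.
By strong induction, S(m) = 5^m − 2·2^m for all m ≥ 1.

S(m) = 5^m − 2·2^m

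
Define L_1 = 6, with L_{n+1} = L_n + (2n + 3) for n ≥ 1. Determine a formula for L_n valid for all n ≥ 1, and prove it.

Claim: L_n = n^2 + 2n + 3.

Base case: L_1 = 6, and 1^2 + 2·1 + 3 = 6.
Assume L_r = r^2 + 2r + 3.
Then L_{r+1} = L_r + (2r + 3) = (r^2 + 2r + 3) + (2r + 3) = r^2 + 4r + 6,
and (r+1)^2 + 2·(r+1) + 3 = r^2 + 4r + 6.
Hence L_n = n^2 + 2n + 3 for every n ≥ 1, by induction.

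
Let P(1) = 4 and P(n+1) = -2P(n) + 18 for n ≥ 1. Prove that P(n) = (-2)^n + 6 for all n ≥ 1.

Base case: P(1) = 4, and (-2)^1 + 6 = -2 + 6 = 4.
Assume P(r) = (-2)^r + 6 for some r ≥ 1.
Then P(r+1) = -2P(r) + 18 = -2·((-2)^r + 6) + 18 = -2·(-2)^r − 12 + 18 = (-2)^{r+1} + 6.
By induction, P(n) = (-2)^n + 6 for all n ≥ 1.

P(n) = (-2)^n + 6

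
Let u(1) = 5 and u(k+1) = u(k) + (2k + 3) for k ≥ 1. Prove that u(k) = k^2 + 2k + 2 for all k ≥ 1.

Base case: u(1) = 5, and 1^2 + 2·1 + 2 = 5.
Assume u(j) = j^2 + 2j + 2.
Then u(j+1) = u(j) + (2j + 3) = (j^2 + 2j + 2) + (2j + 3) = j^2 + 4j + 5,
and (j+1)^2 + 2·(j+1) + 2 = j^2 + 4j + 5.
Hence u(k) = k^2 + 2k + 2 for every k ≥ 1, by induction.

u(k) = k^2 + 2k + 2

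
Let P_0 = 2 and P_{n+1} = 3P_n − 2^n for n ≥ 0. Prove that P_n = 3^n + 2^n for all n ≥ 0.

Base case: P_0 = 2, and 3^0 + 2^0 = 1 + 1 = 2.
Assume P_m = 3^m + 2^m for some m ≥ 0.
Then P_{m+1} = 3P_m − 2^m = 3·(3^m + 2^m) − 2^m = 3^{m+1} + 3·2^m − 2^m = 3^{m+1} + 2·2^m = 3^{m+1} + 2^{m+1}.
This completes the inductive step, so P_n = 3^n + 2^n for all n ≥ 0.

P_n = 3^n + 2^n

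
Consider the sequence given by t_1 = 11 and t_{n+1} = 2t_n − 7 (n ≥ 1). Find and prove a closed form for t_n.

Claim: t_n = 2^{n+1} + 7.

Base case: t_1 = 11, and 2^{1+1} + 7 = 4 + 7 = 11.
Assume t_k = 2^{k+1} + 7 for some k ≥ 1.
Then t_{k+1} = 2t_k − 7 = 2·(2^{k+1} + 7) − 7 = 2^{k+2} + 14 − 7 = 2^{k+2} + 7.
So the formula holds for k+1, and by induction t_n = 2^{n+1} + 7 for all n ≥ 1.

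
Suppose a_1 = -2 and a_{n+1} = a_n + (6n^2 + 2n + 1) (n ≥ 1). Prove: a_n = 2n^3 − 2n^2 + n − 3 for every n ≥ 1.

Base case: a_1 = -2, and 2·1^3 − 2·1^2 + 1 − 3 = -2.
Assume a_r = 2r^3 − 2r^2 + r − 3.
Then a_{r+1} = a_r + (6r^2 + 2r + 1) = (2r^3 − 2r^2 + r − 3) + (6r^2 + 2r + 1) = 2r^3 + 4r^2 + 3r − 2,
and 2·(r+1)^3 − 2·(r+1)^2 + (r+1) − 3 = 2r^3 + 4r^2 + 3r − 2.
Hence a_n = 2n^3 − 2n^2 + n − 3 for every n ≥ 1, by induction.

a_n = 2n^3 − 2n^2 + n − 3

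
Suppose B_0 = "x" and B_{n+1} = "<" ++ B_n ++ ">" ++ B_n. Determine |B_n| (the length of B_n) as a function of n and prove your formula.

Claim: |B_n| = 3·2^n − 2.

Base case: |B_0| = 1, and 3·2^0 − 2 = 1.
Assume |B_m| = 3·2^m − 2.
Then |B_{m+1}| = 1 + |B_m| + 1 + |B_m| = 2|B_m| + 2 = 2(3·2^m − 2) + 2 = 3·2^{m+1} − 4 + 2 = 3·2^{m+1} − 2.
Hence |B_n| = 3·2^n − 2 for every n ≥ 0, by induction.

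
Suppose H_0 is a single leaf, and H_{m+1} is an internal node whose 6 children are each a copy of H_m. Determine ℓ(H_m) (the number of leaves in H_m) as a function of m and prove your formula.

Claim: ℓ(H_m) = 6^m.

Base case: ℓ(H_0) = 1, and 6^0 = 1.
Assume ℓ(H_r) = 6^r.
Then ℓ(H_{r+1}) = 6·ℓ(H_r) = 6·6^r = 6^{r+1}.
Hence ℓ(H_m) = 6^m for every m ≥ 0, by induction.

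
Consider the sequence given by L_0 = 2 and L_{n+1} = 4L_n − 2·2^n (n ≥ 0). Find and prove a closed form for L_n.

Claim: L_n = 4^n + 2^n.

Base case: L_0 = 2, and 4^0 + 2^0 = 1 + 1 = 2.
Assume L_r = 4^r + 2^r for some r ≥ 0.
Then L_{r+1} = 4L_r − 2·2^r = 4·(4^r + 2^r) − 2·2^r = 4^{r+1} + 4·2^r − 2·2^r = 4^{r+1} + 2·2^r = 4^{r+1} + 2^{r+1}.
By induction, L_n = 4^n + 2^n for all n ≥ 0.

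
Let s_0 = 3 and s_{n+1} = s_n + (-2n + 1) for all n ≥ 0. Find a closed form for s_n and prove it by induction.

Claim: s_n = -n^2 + 2n + 3.

Base case: s_0 = 3, and -0^2 + 2·0 + 3 = 3.
Assume s_m = -m^2 + 2m + 3.
Then s_{m+1} = s_m + (-2m + 1) = (-m^2 + 2m + 3) + (-2m + 1) = -m^2 + 4,
and -(m+1)^2 + 2·(m+1) + 3 = -m^2 + 4.
By induction, s_n = -n^2 + 2n + 3 for all n ≥ 0.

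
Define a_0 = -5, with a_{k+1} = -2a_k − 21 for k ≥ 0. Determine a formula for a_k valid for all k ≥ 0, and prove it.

Claim: a_k = 2·(-2)^k − 7.

Base case: a_0 = -5, and 2·(-2)^0 − 7 = 2 − 7 = -5.
Assume a_j = 2·(-2)^j − 7 for some j ≥ 0.
Then a_{j+1} = -2a_j − 21 = -2·(2·(-2)^j − 7) − 21 = -4·(-2)^j + 14 − 21 = 2·(-2)^{j+1} − 7.
Hence a_k = 2·(-2)^k − 7 for every k ≥ 0, by induction.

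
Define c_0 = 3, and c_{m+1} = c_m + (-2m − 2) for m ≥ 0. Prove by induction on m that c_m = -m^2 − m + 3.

Base case: c_0 = 3, and -0^2 − 0 + 3 = 3.
Assume c_k = -k^2 − k + 3.
Then c_{k+1} = c_k + (-2k − 2) = (-k^2 − k + 3) + (-2k − 2) = -k^2 − 3k + 1,
and -(k+1)^2 − (k+1) + 3 = -k^2 − 3k + 1.
This completes the inductive step, so c_m = -m^2 − m + 3 for all m ≥ 0.

c_m = -m^2 − m + 3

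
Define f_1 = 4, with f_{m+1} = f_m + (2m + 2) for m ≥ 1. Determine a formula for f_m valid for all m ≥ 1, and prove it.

Claim: f_m = m^2 + m + 2.

Base case: f_1 = 4, and 1^2 + 1 + 2 = 4.
Assume f_j = j^2 + j + 2.
Then f_{j+1} = f_j + (2j + 2) = (j^2 + j + 2) + (2j + 2) = j^2 + 3j + 4,
and (j+1)^2 + (j+1) + 2 = j^2 + 3j + 4.
By induction, f_m = m^2 + m + 2 for all m ≥ 1.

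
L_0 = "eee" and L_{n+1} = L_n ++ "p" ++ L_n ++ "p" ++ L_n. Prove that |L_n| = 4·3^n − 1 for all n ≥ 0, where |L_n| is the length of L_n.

Base case: |L_0| = 3, and 4·3^0 − 1 = 3.
Assume |L_m| = 4·3^m − 1.
Then |L_{m+1}| = 3|L_m| + 2 = 3(4·3^m − 1) + 2 = 4·3^{m+1} − 3 + 2 = 4·3^{m+1} − 1.
So the formula holds for m+1, and by induction |L_n| = 4·3^n − 1 for all n ≥ 0.

|L_n| = 4·3^n − 1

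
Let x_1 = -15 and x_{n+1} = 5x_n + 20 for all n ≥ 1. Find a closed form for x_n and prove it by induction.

Claim: x_n = -2·5^n − 5.

Base case: x_1 = -15, and -2·5^1 − 5 = -10 − 5 = -15.
Assume x_m = -2·5^m − 5 for some m ≥ 1.
Then x_{m+1} = 5x_m + 20 = 5·(-2·5^m − 5) + 20 = -10·5^m − 25 + 20 = -2·5^{m+1} − 5.
Hence x_n = -2·5^n − 5 for every n ≥ 1, by induction.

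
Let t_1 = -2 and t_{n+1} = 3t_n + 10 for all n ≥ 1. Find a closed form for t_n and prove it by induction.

Claim: t_n = 3^n − 5.

Base case: t_1 = -2, and 3^1 − 5 = 3 − 5 = -2.
Assume t_j = 3^j − 5 for some j ≥ 1.
Then t_{j+1} = 3t_j + 10 = 3·(3^j − 5) + 10 = 3^{j+1} − 15 + 10 = 3^{j+1} − 5.
So the formula holds for j+1, and by induction t_n = 3^n − 5 for all n ≥ 1.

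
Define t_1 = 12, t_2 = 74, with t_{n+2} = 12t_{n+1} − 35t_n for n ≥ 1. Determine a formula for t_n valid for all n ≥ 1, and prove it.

Claim: t_n = 5^n + 7^n.

Base cases: t_1 = 12 and 5^1 + 7^1 = 12; t_2 = 74 and 5^2 + 7^2 = 74.
Assume t_i = 5^i + 7^i for all 1 ≤ i ≤ j, where j ≥ 2.
Then t_{j+1} = 12t_j − 35t_{j−1} = 12·(5^j + 7^j) − 35·(5^{j−1} + 7^{j−1}) = (12·5 − 35)5^{j−1} + (12·7 − 35)7^{j−1} = 25·5^{j−1} + 49·7^{j−1} = 5^{j+1} + 7^{j+1}.
Hence t_n = 5^n + 7^n for every n ≥ 1, by strong induction.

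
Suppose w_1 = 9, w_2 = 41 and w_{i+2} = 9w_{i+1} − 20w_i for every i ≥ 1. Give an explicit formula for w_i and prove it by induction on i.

Claim: w_i = 4^i + 5^i.

Base cases: w_1 = 9 and 4^1 + 5^1 = 9; w_2 = 41 and 4^2 + 5^2 = 41.
Assume w_j = 4^j + 5^j for all 1 ≤ j ≤ r, where r ≥ 2.
Then w_{r+1} = 9w_r − 20w_{r−1} = 9·(4^r + 5^r) − 20·(4^{r−1} + 5^{r−1}) = (9·4 − 20)4^{r−1} + (9·5 − 20)5^{r−1} = 16·4^{r−1} + 25·5^{r−1} = 4^{r+1} + 5^{r+1}.
So the formula holds for r+1, and by strong induction w_i = 4^i + 5^i for all i ≥ 1.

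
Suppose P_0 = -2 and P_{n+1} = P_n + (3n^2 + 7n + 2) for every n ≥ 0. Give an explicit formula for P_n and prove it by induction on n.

Claim: P_n = n^3 + 2n^2 − n − 2.

Base case: P_0 = -2, and 0^3 + 2·0^2 − 0 − 2 = -2.
Assume P_m = m^3 + 2m^2 − m − 2.
Then P_{m+1} = P_m + (3m^2 + 7m + 2) = (m^3 + 2m^2 − m − 2) + (3m^2 + 7m + 2) = m^3 + 5m^2 + 6m,
and (m+1)^3 + 2·(m+1)^2 − (m+1) − 2 = m^3 + 5m^2 + 6m.
This completes the inductive step, so P_n = n^3 + 2n^2 − n − 2 for all n ≥ 0.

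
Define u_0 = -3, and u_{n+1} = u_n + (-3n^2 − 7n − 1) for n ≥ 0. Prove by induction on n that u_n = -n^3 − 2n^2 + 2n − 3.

Base case: u_0 = -3, and -0^3 − 2·0^2 + 2·0 − 3 = -3.
Assume u_r = -r^3 − 2r^2 + 2r − 3.
Then u_{r+1} = u_r + (-3r^2 − 7r − 1) = (-r^3 − 2r^2 + 2r − 3) + (-3r^2 − 7r − 1) = -r^3 − 5r^2 − 5r − 4,
and -(r+1)^3 − 2·(r+1)^2 + 2·(r+1) − 3 = -r^3 − 5r^2 − 5r − 4.
Hence u_n = -n^3 − 2n^2 + 2n − 3 for every n ≥ 0, by induction.

u_n = -n^3 − 2n^2 + 2n − 3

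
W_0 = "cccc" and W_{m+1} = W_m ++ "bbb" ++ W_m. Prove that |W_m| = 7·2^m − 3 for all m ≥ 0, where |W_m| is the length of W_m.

Base case: |W_0| = 4, and 7·2^0 − 3 = 4.
Assume |W_r| = 7·2^r − 3.
Then |W_{r+1}| = |W_r| + 3 + |W_r| = 2|W_r| + 3 = 2(7·2^r − 3) + 3 = 7·2^{r+1} − 6 + 3 = 7·2^{r+1} − 3.
Hence |W_m| = 7·2^m − 3 for every m ≥ 0, by induction.

|W_m| = 7·2^m − 3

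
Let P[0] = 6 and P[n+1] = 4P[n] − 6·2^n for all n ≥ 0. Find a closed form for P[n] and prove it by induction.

Claim: P[n] = 3·4^n + 3·2^n.

Base case: P[0] = 6, and 3·4^0 + 3·2^0 = 3 + 3 = 6.
Assume P[k] = 3·4^k + 3·2^k for some k ≥ 0.
Then P[k+1] = 4P[k] − 6·2^k = 4·(3·4^k + 3·2^k) − 6·2^k = 3·4^{k+1} + 12·2^k − 6·2^k = 3·4^{k+1} + 6·2^k = 3·4^{k+1} + 3·2^{k+1}.
This completes the inductive step, so P[n] = 3·4^n + 3·2^n for all n ≥ 0.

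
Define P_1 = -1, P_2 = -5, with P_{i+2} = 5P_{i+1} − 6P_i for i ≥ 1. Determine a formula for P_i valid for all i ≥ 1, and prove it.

Claim: P_i = -3^i + 2^i.

Base cases: P_1 = -1 and -3^1 + 2^1 = -1; P_2 = -5 and -3^2 + 2^2 = -5.
Assume P_t = -3^t + 2^t for all 1 ≤ t ≤ j, where j ≥ 2.
Then P_{j+1} = 5P_j − 6P_{j−1} = 5·(-3^j + 2^j) − 6·(-3^{j−1} + 2^{j−1}) = -(5·3 − 6)3^{j−1} + (5·2 − 6)2^{j−1} = -9·3^{j−1} + 4·2^{j−1} = -3^{j+1} + 2^{j+1}.
Hence P_i = -3^i + 2^i for every i ≥ 1, by strong induction.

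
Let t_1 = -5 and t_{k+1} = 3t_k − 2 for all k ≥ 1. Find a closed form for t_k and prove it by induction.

Claim: t_k = -2·3^k + 1.

Base case: t_1 = -5, and -2·3^1 + 1 = -6 + 1 = -5.
Assume t_j = -2·3^j + 1 for some j ≥ 1.
Then t_{j+1} = 3t_j − 2 = 3·(-2·3^j + 1) − 2 = -6·3^j + 3 − 2 = -2·3^{j+1} + 1.
Hence t_k = -2·3^k + 1 for every k ≥ 1, by induction.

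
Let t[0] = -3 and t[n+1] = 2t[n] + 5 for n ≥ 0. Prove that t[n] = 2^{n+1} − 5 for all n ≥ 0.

Base case: t[0] = -3, and 2^{0+1} − 5 = 2 − 5 = -3.
Assume t[k] = 2^{k+1} − 5 for some k ≥ 0.
Then t[k+1] = 2t[k] + 5 = 2·(2^{k+1} − 5) + 5 = 2^{k+2} − 10 + 5 = 2^{k+2} − 5.
So the formula holds for k+1, and by induction t[n] = 2^{n+1} − 5 for all n ≥ 0.

t[n] = 2^{n+1} − 5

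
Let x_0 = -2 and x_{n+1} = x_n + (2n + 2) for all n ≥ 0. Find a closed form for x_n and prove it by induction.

Claim: x_n = n^2 + n − 2.

Base case: x_0 = -2, and 0^2 + 0 − 2 = -2.
Assume x_m = m^2 + m − 2.
Then x_{m+1} = x_m + (2m + 2) = (m^2 + m − 2) + (2m + 2) = m^2 + 3m,
and (m+1)^2 + (m+1) − 2 = m^2 + 3m.
By induction, x_n = n^2 + n − 2 for all n ≥ 0.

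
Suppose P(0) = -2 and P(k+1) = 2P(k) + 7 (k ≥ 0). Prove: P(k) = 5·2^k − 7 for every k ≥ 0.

Base case: P(0) = -2, and 5·2^0 − 7 = 5 − 7 = -2.
Assume P(j) = 5·2^j − 7 for some j ≥ 0.
Then P(j+1) = 2P(j) + 7 = 2·(5·2^j − 7) + 7 = 10·2^j − 14 + 7 = 5·2^{j+1} − 7.
So the formula holds for j+1, and by induction P(k) = 5·2^k − 7 for all k ≥ 0.

P(k) = 5·2^k − 7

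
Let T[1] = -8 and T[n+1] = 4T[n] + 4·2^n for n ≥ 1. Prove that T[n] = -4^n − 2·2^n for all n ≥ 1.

Base case: T[1] = -8, and -4^1 − 2·2^1 = -4 − 4 = -8.
Assume T[r] = -4^r − 2·2^r for some r ≥ 1.
Then T[r+1] = 4T[r] + 4·2^r = 4·(-4^r − 2·2^r) + 4·2^r = -4^{r+1} − 8·2^r + 4·2^r = -4^{r+1} − 4·2^r = -4^{r+1} − 2·2^{r+1}.
This completes the inductive step, so T[n] = -4^n − 2·2^n for all n ≥ 1.

T[n] = -4^n − 2·2^n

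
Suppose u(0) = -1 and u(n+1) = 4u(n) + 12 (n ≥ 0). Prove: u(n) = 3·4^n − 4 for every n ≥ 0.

Base case: u(0) = -1, and 3·4^0 − 4 = 3 − 4 = -1.
Assume u(k) = 3·4^k − 4 for some k ≥ 0.
Then u(k+1) = 4u(k) + 12 = 4·(3·4^k − 4) + 12 = 12·4^k − 16 + 12 = 3·4^{k+1} − 4.
By induction, u(n) = 3·4^n − 4 for all n ≥ 0.

u(n) = 3·4^n − 4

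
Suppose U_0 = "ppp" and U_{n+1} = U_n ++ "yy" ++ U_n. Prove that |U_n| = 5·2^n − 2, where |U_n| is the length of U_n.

Base case: |U_0| = 3, and 5·2^0 − 2 = 3.
Assume |U_j| = 5·2^j − 2.
Then |U_{j+1}| = |U_j| + 2 + |U_j| = 2|U_j| + 2 = 2(5·2^j − 2) + 2 = 5·2^{j+1} − 4 + 2 = 5·2^{j+1} − 2.
Hence |U_n| = 5·2^n − 2 for every n ≥ 0, by induction.

|U_n| = 5·2^n − 2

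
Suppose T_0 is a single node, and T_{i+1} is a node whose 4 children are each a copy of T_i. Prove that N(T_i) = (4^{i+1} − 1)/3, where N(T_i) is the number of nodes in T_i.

Base case: N(T_0) = 1, and (4^{0+1} − 1)/3 = 1.
Assume N(T_m) = (4^{m+1} − 1)/3.
Then N(T_{m+1}) = 1 + 4N(T_m) = 1 + 4·(4^{m+1} − 1)/3 = 1 + (4^{m+2} − 4)/3 = (3 + 4^{m+2} − 4)/3 = (4^{m+2} − 1)/3.
So the formula holds for m+1, and by induction N(T_i) = (4^{i+1} − 1)/3 for all i ≥ 0.

N(T_i) = (4^{i+1} − 1)/3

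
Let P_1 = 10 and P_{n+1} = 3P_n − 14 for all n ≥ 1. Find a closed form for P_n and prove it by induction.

Claim: P_n = 3^n + 7.

Base case: P_1 = 10, and 3^1 + 7 = 3 + 7 = 10.
Assume P_k = 3^k + 7 for some k ≥ 1.
Then P_{k+1} = 3P_k − 14 = 3·(3^k + 7) − 14 = 3^{k+1} + 21 − 14 = 3^{k+1} + 7.
Hence P_n = 3^n + 7 for every n ≥ 1, by induction.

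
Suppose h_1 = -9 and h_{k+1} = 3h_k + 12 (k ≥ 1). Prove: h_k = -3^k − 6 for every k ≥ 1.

Base case: h_1 = -9, and -3^1 − 6 = -3 − 6 = -9.
Assume h_r = -3^r − 6 for some r ≥ 1.
Then h_{r+1} = 3h_r + 12 = 3·(-3^r − 6) + 12 = -3^{r+1} − 18 + 12 = -3^{r+1} − 6.
So the formula holds for r+1, and by induction h_k = -3^k − 6 for all k ≥ 1.

h_k = -3^k − 6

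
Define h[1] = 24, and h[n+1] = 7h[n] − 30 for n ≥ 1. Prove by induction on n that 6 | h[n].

Base case: h[1] = 24 = 6·4, so 6 | h[1].
Assume 6 | h[r], so h[r] = 6t for some integer t.
Then h[r+1] = 7h[r] − 30 = 7·(6t) − 30 = 6(7t − 5), so 6 | h[r+1].
Hence 6 | h[n] for every n ≥ 1, by induction.

6 | h[n]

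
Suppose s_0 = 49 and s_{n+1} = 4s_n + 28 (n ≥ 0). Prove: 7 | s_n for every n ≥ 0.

Base case: s_0 = 49 = 7·7, so 7 | s_0.
Assume 7 | s_j, so s_j = 7t for some integer t.
Then s_{j+1} = 4s_j + 28 = 4·(7t) + 28 = 7(4t + 4), so 7 | s_{j+1}.
So the property holds for j+1, and by induction 7 | s_n for all n ≥ 0.

7 | s_n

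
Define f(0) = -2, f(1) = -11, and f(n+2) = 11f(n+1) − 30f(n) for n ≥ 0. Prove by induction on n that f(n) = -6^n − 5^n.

Base cases: f(0) = -2 and -6^0 − 5^0 = -2; f(1) = -11 and -6^1 − 5^1 = -11.
Assume f(j) = -6^j − 5^j for all 0 ≤ j ≤ r, where r ≥ 1.
Then f(r+1) = 11f(r) − 30f(r−1) = 11·(-6^r − 5^r) − 30·(-6^{r−1} − 5^{r−1}) = -(11·6 − 30)6^{r−1} − (11·5 − 30)5^{r−1} = -36·6^{r−1} − 25·5^{r−1} = -6^{r+1} − 5^{r+1}.
So the formula holds for r+1, and by strong induction f(n) = -6^n − 5^n for all n ≥ 0.

f(n) = -6^n − 5^n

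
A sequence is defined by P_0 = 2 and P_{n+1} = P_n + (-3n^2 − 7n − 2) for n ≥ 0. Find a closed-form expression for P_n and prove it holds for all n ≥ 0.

Claim: P_n = -n^3 − 2n^2 + n + 2.

Base case: P_0 = 2, and -0^3 − 2·0^2 + 0 + 2 = 2.
Assume P_r = -r^3 − 2r^2 + r + 2.
Then P_{r+1} = P_r + (-3r^2 − 7r − 2) = (-r^3 − 2r^2 + r + 2) + (-3r^2 − 7r − 2) = -r^3 − 5r^2 − 6r,
and -(r+1)^3 − 2·(r+1)^2 + (r+1) + 2 = -r^3 − 5r^2 − 6r.
This completes the inductive step, so P_n = -n^3 − 2n^2 + n + 2 for all n ≥ 0.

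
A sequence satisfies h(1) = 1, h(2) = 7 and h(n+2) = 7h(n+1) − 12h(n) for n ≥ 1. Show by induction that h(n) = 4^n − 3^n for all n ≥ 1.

Base cases: h(1) = 1 and 4^1 − 3^1 = 1; h(2) = 7 and 4^2 − 3^2 = 7.
Assume h(j) = 4^j − 3^j for all 1 ≤ j ≤ r, where r ≥ 2.
Then h(r+1) = 7h(r) − 12h(r−1) = 7·(4^r − 3^r) − 12·(4^{r−1} − 3^{r−1}) = (7·4 − 12)4^{r−1} − (7·3 − 12)3^{r−1} = 16·4^{r−1} − 9·3^{r−1} = 4^{r+1} − 3^{r+1}.
By strong induction, h(n) = 4^n − 3^n for all n ≥ 1.

h(n) = 4^n − 3^n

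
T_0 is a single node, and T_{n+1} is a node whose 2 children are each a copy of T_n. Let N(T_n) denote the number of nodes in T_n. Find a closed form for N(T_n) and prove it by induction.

Claim: N(T_n) = 2^{n+1} − 1.

Base case: N(T_0) = 1, and 2^{0+1} − 1 = 1.
Assume N(T_k) = 2^{k+1} − 1.
Then N(T_{k+1}) = 1 + 2N(T_k) = 1 + 2(2^{k+1} − 1) = 2^{k+2} − 2 + 1 = 2^{k+2} − 1.
So the formula holds for k+1, and by induction N(T_n) = 2^{n+1} − 1 for all n ≥ 0.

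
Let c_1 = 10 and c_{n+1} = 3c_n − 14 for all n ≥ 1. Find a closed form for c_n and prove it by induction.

Claim: c_n = 3^n + 7.

Base case: c_1 = 10, and 3^1 + 7 = 3 + 7 = 10.
Assume c_j = 3^j + 7 for some j ≥ 1.
Then c_{j+1} = 3c_j − 14 = 3·(3^j + 7) − 14 = 3^{j+1} + 21 − 14 = 3^{j+1} + 7.
This completes the inductive step, so c_n = 3^n + 7 for all n ≥ 1.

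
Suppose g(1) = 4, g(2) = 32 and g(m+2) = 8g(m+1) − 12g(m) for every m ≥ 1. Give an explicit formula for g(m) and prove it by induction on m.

Claim: g(m) = -2^m + 6^m.

Base cases: g(1) = 4 and -2^1 + 6^1 = 4; g(2) = 32 and -2^2 + 6^2 = 32.
Assume g(j) = -2^j + 6^j for all 1 ≤ j ≤ r, where r ≥ 2.
Then g(r+1) = 8g(r) − 12g(r−1) = 8·(-2^r + 6^r) − 12·(-2^{r−1} + 6^{r−1}) = -(8·2 − 12)2^{r−1} + (8·6 − 12)6^{r−1} = -4·2^{r−1} + 36·6^{r−1} = -2^{r+1} + 6^{r+1}.
By strong induction, g(m) = -2^m + 6^m for all m ≥ 1.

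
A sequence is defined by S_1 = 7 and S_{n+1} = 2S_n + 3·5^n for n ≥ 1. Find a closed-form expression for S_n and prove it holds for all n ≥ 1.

Claim: S_n = 2^n + 5^n.

Base case: S_1 = 7, and 2^1 + 5^1 = 2 + 5 = 7.
Assume S_k = 2^k + 5^k for some k ≥ 1.
Then S_{k+1} = 2S_k + 3·5^k = 2·(2^k + 5^k) + 3·5^k = 2^{k+1} + 2·5^k + 3·5^k = 2^{k+1} + 5·5^k = 2^{k+1} + 5^{k+1}.
By induction, S_n = 2^n + 5^n for all n ≥ 1.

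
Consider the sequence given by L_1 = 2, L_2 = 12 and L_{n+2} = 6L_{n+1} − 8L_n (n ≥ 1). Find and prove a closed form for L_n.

Claim: L_n = -2^n + 4^n.

Base cases: L_1 = 2 and -2^1 + 4^1 = 2; L_2 = 12 and -2^2 + 4^2 = 12.
Assume L_j = -2^j + 4^j for all 1 ≤ j ≤ m, where m ≥ 2.
Then L_{m+1} = 6L_m − 8L_{m−1} = 6·(-2^m + 4^m) − 8·(-2^{m−1} + 4^{m−1}) = -(6·2 − 8)2^{m−1} + (6·4 − 8)4^{m−1} = -4·2^{m−1} + 16·4^{m−1} = -2^{m+1} + 4^{m+1}.
Hence L_n = -2^n + 4^n for every n ≥ 1, by strong induction.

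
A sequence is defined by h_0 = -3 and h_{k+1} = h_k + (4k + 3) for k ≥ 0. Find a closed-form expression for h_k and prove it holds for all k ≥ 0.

Claim: h_k = 2k^2 + k − 3.

Base case: h_0 = -3, and 2·0^2 + 0 − 3 = -3.
Assume h_r = 2r^2 + r − 3.
Then h_{r+1} = h_r + (4r + 3) = (2r^2 + r − 3) + (4r + 3) = 2r^2 + 5r,
and 2·(r+1)^2 + (r+1) − 3 = 2r^2 + 5r.
This completes the inductive step, so h_k = 2k^2 + k − 3 for all k ≥ 0.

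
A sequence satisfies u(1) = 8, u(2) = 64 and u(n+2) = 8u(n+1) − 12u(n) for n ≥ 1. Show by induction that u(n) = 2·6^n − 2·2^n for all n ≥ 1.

Base cases: u(1) = 8 and 2·6^1 − 2·2^1 = 8; u(2) = 64 and 2·6^2 − 2·2^2 = 64.
Assume u(j) = 2·6^j − 2·2^j for all 1 ≤ j ≤ k, where k ≥ 2.
Then u(k+1) = 8u(k) − 12u(k−1) = 8·(2·6^k − 2·2^k) − 12·(2·6^{k−1} − 2·2^{k−1}) = 2·(8·6 − 12)6^{k−1} − 2·(8·2 − 12)2^{k−1} = 72·6^{k−1} − 8·2^{k−1} = 2·6^{k+1} − 2·2^{k+1}.
By strong induction, u(n) = 2·6^n − 2·2^n for all n ≥ 1.

u(n) = 2·6^n − 2·2^n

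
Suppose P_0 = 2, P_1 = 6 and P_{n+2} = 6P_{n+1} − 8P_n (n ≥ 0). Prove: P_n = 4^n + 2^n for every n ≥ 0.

Base cases: P_0 = 2 and 4^0 + 2^0 = 2; P_1 = 6 and 4^1 + 2^1 = 6.
Assume P_i = 4^i + 2^i for all 0 ≤ i ≤ j, where j ≥ 1.
Then P_{j+1} = 6P_j − 8P_{j−1} = 6·(4^j + 2^j) − 8·(4^{j−1} + 2^{j−1}) = (6·4 − 8)4^{j−1} + (6·2 − 8)2^{j−1} = 16·4^{j−1} + 4·2^{j−1} = 4^{j+1} + 2^{j+1}.
So the formula holds for j+1, and by strong induction P_n = 4^n + 2^n for all n ≥ 0.

P_n = 4^n + 2^n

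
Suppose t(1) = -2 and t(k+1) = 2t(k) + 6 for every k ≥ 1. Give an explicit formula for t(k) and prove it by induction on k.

Claim: t(k) = 2^{k+1} − 6.

Base case: t(1) = -2, and 2^{1+1} − 6 = 4 − 6 = -2.
Assume t(r) = 2^{r+1} − 6 for some r ≥ 1.
Then t(r+1) = 2t(r) + 6 = 2·(2^{r+1} − 6) + 6 = 2^{r+2} − 12 + 6 = 2^{r+2} − 6.
Hence t(k) = 2^{k+1} − 6 for every k ≥ 1, by induction.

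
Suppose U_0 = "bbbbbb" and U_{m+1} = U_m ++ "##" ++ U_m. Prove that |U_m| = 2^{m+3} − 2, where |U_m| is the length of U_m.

Base case: |U_0| = 6, and 2^{0+3} − 2 = 6.
Assume |U_r| = 2^{r+3} − 2.
Then |U_{r+1}| = |U_r| + 2 + |U_r| = 2|U_r| + 2 = 2(2^{r+3} − 2) + 2 = 2^{r+1+3} − 4 + 2 = 2^{r+1+3} − 2.
So the formula holds for r+1, and by induction |U_m| = 2^{m+3} − 2 for all m ≥ 0.

|U_m| = 2^{m+3} − 2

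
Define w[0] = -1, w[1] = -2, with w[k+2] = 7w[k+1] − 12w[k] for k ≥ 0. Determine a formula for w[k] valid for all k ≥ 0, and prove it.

Claim: w[k] = 4^k − 2·3^k.

Base cases: w[0] = -1 and 4^0 − 2·3^0 = -1; w[1] = -2 and 4^1 − 2·3^1 = -2.
Assume w[j] = 4^j − 2·3^j for all 0 ≤ j ≤ r, where r ≥ 1.
Then w[r+1] = 7w[r] − 12w[r−1] = 7·(4^r − 2·3^r) − 12·(4^{r−1} − 2·3^{r−1}) = (7·4 − 12)4^{r−1} − 2·(7·3 − 12)3^{r−1} = 16·4^{r−1} − 18·3^{r−1} = 4^{r+1} − 2·3^{r+1}.
Hence w[k] = 4^k − 2·3^k for every k ≥ 0, by strong induction.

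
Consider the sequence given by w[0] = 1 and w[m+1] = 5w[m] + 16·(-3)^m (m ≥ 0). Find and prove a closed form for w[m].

Claim: w[m] = 3·5^m − 2·(-3)^m.

Base case: w[0] = 1, and 3·5^0 − 2·(-3)^0 = 3 − 2 = 1.
Assume w[k] = 3·5^k − 2·(-3)^k for some k ≥ 0.
Then w[k+1] = 5w[k] + 16·(-3)^k = 5·(3·5^k − 2·(-3)^k) + 16·(-3)^k = 3·5^{k+1} − 10·(-3)^k + 16·(-3)^k = 3·5^{k+1} + 6·(-3)^k = 3·5^{k+1} − 2·(-3)^{k+1}.
Hence w[m] = 3·5^m − 2·(-3)^m for every m ≥ 0, by induction.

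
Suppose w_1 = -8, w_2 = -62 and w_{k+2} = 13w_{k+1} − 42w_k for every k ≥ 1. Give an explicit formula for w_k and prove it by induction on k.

Claim: w_k = 6^k − 2·7^k.

Base cases: w_1 = -8 and 6^1 − 2·7^1 = -8; w_2 = -62 and 6^2 − 2·7^2 = -62.
Assume w_j = 6^j − 2·7^j for all 1 ≤ j ≤ m, where m ≥ 2.
Then w_{m+1} = 13w_m − 42w_{m−1} = 13·(6^m − 2·7^m) − 42·(6^{m−1} − 2·7^{m−1}) = (13·6 − 42)6^{m−1} − 2·(13·7 − 42)7^{m−1} = 36·6^{m−1} − 98·7^{m−1} = 6^{m+1} − 2·7^{m+1}.
So the formula holds for m+1, and by strong induction w_k = 6^k − 2·7^k for all k ≥ 1.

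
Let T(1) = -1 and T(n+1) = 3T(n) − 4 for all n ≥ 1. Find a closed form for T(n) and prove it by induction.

Claim: T(n) = -3^n + 2.

Base case: T(1) = -1, and -3^1 + 2 = -3 + 2 = -1.
Assume T(m) = -3^m + 2 for some m ≥ 1.
Then T(m+1) = 3T(m) − 4 = 3·(-3^m + 2) − 4 = -3^{m+1} + 6 − 4 = -3^{m+1} + 2.
This completes the inductive step, so T(n) = -3^n + 2 for all n ≥ 1.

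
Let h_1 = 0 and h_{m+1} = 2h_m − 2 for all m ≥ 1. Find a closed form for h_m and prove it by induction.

Claim: h_m = -2^m + 2.

Base case: h_1 = 0, and -2^1 + 2 = -2 + 2 = 0.
Assume h_j = -2^j + 2 for some j ≥ 1.
Then h_{j+1} = 2h_j − 2 = 2·(-2^j + 2) − 2 = -2^{j+1} + 4 − 2 = -2^{j+1} + 2.
So the formula holds for j+1, and by induction h_m = -2^m + 2 for all m ≥ 1.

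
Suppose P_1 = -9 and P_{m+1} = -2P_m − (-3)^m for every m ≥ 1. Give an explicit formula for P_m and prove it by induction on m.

Claim: P_m = 3·(-2)^m + (-3)^m.

Base case: P_1 = -9, and 3·(-2)^1 + (-3)^1 = -6 − 3 = -9.
Assume P_r = 3·(-2)^r + (-3)^r for some r ≥ 1.
Then P_{r+1} = -2P_r − (-3)^r = -2·(3·(-2)^r + (-3)^r) − (-3)^r = 3·(-2)^{r+1} − 2·(-3)^r − (-3)^r = 3·(-2)^{r+1} − 3·(-3)^r = 3·(-2)^{r+1} + (-3)^{r+1}.
By induction, P_m = 3·(-2)^m + (-3)^m for all m ≥ 1.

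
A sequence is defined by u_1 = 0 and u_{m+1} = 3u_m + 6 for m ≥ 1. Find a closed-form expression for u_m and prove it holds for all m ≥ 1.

Claim: u_m = 3^m − 3.

Base case: u_1 = 0, and 3^1 − 3 = 3 − 3 = 0.
Assume u_k = 3^k − 3 for some k ≥ 1.
Then u_{k+1} = 3u_k + 6 = 3·(3^k − 3) + 6 = 3^{k+1} − 9 + 6 = 3^{k+1} − 3.
Hence u_m = 3^m − 3 for every m ≥ 1, by induction.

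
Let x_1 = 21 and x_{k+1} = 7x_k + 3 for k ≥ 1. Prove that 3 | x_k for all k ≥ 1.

Base case: x_1 = 21 = 3·7, so 3 | x_1.
Assume 3 | x_r, so x_r = 3t for some integer t.
Then x_{r+1} = 7x_r + 3 = 7·(3t) + 3 = 3(7t + 1), so 3 | x_{r+1}.
So the property holds for r+1, and by induction 3 | x_k for all k ≥ 1.

3 | x_k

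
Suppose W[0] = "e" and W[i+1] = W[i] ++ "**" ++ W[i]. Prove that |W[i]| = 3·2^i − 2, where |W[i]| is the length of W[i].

Base case: |W[0]| = 1, and 3·2^0 − 2 = 1.
Assume |W[m]| = 3·2^m − 2.
Then |W[m+1]| = |W[m]| + 2 + |W[m]| = 2|W[m]| + 2 = 2(3·2^m − 2) + 2 = 3·2^{m+1} − 4 + 2 = 3·2^{m+1} − 2.
So the formula holds for m+1, and by induction |W[i]| = 3·2^i − 2 for all i ≥ 0.

|W[i]| = 3·2^i − 2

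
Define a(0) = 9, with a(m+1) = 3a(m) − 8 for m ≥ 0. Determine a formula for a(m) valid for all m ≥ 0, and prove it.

Claim: a(m) = 5·3^m + 4.

Base case: a(0) = 9, and 5·3^0 + 4 = 5 + 4 = 9.
Assume a(j) = 5·3^j + 4 for some j ≥ 0.
Then a(j+1) = 3a(j) − 8 = 3·(5·3^j + 4) − 8 = 15·3^j + 12 − 8 = 5·3^{j+1} + 4.
So the formula holds for j+1, and by induction a(m) = 5·3^m + 4 for all m ≥ 0.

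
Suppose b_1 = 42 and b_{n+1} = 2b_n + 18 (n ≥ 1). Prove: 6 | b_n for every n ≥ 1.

Base case: b_1 = 42 = 6·7, so 6 | b_1.
Assume 6 | b_j, so b_j = 6t for some integer t.
Then b_{j+1} = 2b_j + 18 = 2·(6t) + 18 = 6(2t + 3), so 6 | b_{j+1}.
So the property holds for j+1, and by induction 6 | b_n for all n ≥ 1.

6 | b_n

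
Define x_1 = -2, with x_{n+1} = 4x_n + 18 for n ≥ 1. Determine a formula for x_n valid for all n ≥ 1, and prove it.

Claim: x_n = 4^n − 6.

Base case: x_1 = -2, and 4^1 − 6 = 4 − 6 = -2.
Assume x_r = 4^r − 6 for some r ≥ 1.
Then x_{r+1} = 4x_r + 18 = 4·(4^r − 6) + 18 = 4^{r+1} − 24 + 18 = 4^{r+1} − 6.
This completes the inductive step, so x_n = 4^n − 6 for all n ≥ 1.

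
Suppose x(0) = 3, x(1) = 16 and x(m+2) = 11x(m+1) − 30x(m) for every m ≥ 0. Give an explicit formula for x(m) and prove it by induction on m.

Claim: x(m) = 6^m + 2·5^m.

Base cases: x(0) = 3 and 6^0 + 2·5^0 = 3; x(1) = 16 and 6^1 + 2·5^1 = 16.
Assume x(j) = 6^j + 2·5^j for all 0 ≤ j ≤ k, where k ≥ 1.
Then x(k+1) = 11x(k) − 30x(k−1) = 11·(6^k + 2·5^k) − 30·(6^{k−1} + 2·5^{k−1}) = (11·6 − 30)6^{k−1} + 2·(11·5 − 30)5^{k−1} = 36·6^{k−1} + 50·5^{k−1} = 6^{k+1} + 2·5^{k+1}.
So the formula holds for k+1, and by strong induction x(m) = 6^m + 2·5^m for all m ≥ 0.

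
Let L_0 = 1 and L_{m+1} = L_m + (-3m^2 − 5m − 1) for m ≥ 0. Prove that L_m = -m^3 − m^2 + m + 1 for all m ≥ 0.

Base case: L_0 = 1, and -0^3 − 0^2 + 0 + 1 = 1.
Assume L_r = -r^3 − r^2 + r + 1.
Then L_{r+1} = L_r + (-3r^2 − 5r − 1) = (-r^3 − r^2 + r + 1) + (-3r^2 − 5r − 1) = -r^3 − 4r^2 − 4r,
and -(r+1)^3 − (r+1)^2 + (r+1) + 1 = -r^3 − 4r^2 − 4r.
By induction, L_m = -m^3 − m^2 + m + 1 for all m ≥ 0.

L_m = -m^3 − m^2 + m + 1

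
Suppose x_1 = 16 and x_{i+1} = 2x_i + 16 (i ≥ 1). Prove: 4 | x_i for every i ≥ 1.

Base case: x_1 = 16 = 4·4, so 4 | x_1.
Assume 4 | x_r, so x_r = 4t for some integer t.
Then x_{r+1} = 2x_r + 16 = 2·(4t) + 16 = 4(2t + 4), so 4 | x_{r+1}.
So the property holds for r+1, and by induction 4 | x_i for all i ≥ 1.

4 | x_i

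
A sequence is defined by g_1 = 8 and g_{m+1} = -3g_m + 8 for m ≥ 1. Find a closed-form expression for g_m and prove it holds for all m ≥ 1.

Claim: g_m = -2·(-3)^m + 2.

Base case: g_1 = 8, and -2·(-3)^1 + 2 = 6 + 2 = 8.
Assume g_j = -2·(-3)^j + 2 for some j ≥ 1.
Then g_{j+1} = -3g_j + 8 = -3·(-2·(-3)^j + 2) + 8 = 6·(-3)^j − 6 + 8 = -2·(-3)^{j+1} + 2.
This completes the inductive step, so g_m = -2·(-3)^m + 2 for all m ≥ 1.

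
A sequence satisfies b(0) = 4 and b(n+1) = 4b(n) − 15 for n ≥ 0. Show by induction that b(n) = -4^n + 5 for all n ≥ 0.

Base case: b(0) = 4, and -4^0 + 5 = -1 + 5 = 4.
Assume b(k) = -4^k + 5 for some k ≥ 0.
Then b(k+1) = 4b(k) − 15 = 4·(-4^k + 5) − 15 = -4^{k+1} + 20 − 15 = -4^{k+1} + 5.
So the formula holds for k+1, and by induction b(n) = -4^n + 5 for all n ≥ 0.

b(n) = -4^n + 5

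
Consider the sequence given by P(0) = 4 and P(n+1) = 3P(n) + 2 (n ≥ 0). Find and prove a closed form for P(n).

Claim: P(n) = 5·3^n − 1.

Base case: P(0) = 4, and 5·3^0 − 1 = 5 − 1 = 4.
Assume P(j) = 5·3^j − 1 for some j ≥ 0.
Then P(j+1) = 3P(j) + 2 = 3·(5·3^j − 1) + 2 = 15·3^j − 3 + 2 = 5·3^{j+1} − 1.
This completes the inductive step, so P(n) = 5·3^n − 1 for all n ≥ 0.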